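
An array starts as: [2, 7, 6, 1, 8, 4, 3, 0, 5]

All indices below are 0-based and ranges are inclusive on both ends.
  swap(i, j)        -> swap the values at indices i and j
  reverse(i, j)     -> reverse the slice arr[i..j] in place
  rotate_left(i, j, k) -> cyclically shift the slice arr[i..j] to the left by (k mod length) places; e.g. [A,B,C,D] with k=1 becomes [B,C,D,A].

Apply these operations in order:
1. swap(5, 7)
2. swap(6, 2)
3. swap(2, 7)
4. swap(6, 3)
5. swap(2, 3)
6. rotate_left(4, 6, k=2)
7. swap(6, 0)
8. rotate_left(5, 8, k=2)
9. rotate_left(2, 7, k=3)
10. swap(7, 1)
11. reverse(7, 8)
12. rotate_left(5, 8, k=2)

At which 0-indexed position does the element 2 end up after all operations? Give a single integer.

After 1 (swap(5, 7)): [2, 7, 6, 1, 8, 0, 3, 4, 5]
After 2 (swap(6, 2)): [2, 7, 3, 1, 8, 0, 6, 4, 5]
After 3 (swap(2, 7)): [2, 7, 4, 1, 8, 0, 6, 3, 5]
After 4 (swap(6, 3)): [2, 7, 4, 6, 8, 0, 1, 3, 5]
After 5 (swap(2, 3)): [2, 7, 6, 4, 8, 0, 1, 3, 5]
After 6 (rotate_left(4, 6, k=2)): [2, 7, 6, 4, 1, 8, 0, 3, 5]
After 7 (swap(6, 0)): [0, 7, 6, 4, 1, 8, 2, 3, 5]
After 8 (rotate_left(5, 8, k=2)): [0, 7, 6, 4, 1, 3, 5, 8, 2]
After 9 (rotate_left(2, 7, k=3)): [0, 7, 3, 5, 8, 6, 4, 1, 2]
After 10 (swap(7, 1)): [0, 1, 3, 5, 8, 6, 4, 7, 2]
After 11 (reverse(7, 8)): [0, 1, 3, 5, 8, 6, 4, 2, 7]
After 12 (rotate_left(5, 8, k=2)): [0, 1, 3, 5, 8, 2, 7, 6, 4]

Answer: 5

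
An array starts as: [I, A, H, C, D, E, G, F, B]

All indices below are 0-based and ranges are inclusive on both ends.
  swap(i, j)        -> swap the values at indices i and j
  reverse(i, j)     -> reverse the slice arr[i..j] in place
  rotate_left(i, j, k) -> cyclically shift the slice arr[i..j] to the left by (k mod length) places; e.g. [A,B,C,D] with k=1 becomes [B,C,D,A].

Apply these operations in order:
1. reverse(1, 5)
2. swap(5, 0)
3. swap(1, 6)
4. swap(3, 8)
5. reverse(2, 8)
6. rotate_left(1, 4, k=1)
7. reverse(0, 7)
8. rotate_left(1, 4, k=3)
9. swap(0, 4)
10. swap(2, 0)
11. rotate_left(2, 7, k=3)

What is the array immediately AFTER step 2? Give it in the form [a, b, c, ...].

After 1 (reverse(1, 5)): [I, E, D, C, H, A, G, F, B]
After 2 (swap(5, 0)): [A, E, D, C, H, I, G, F, B]

Answer: [A, E, D, C, H, I, G, F, B]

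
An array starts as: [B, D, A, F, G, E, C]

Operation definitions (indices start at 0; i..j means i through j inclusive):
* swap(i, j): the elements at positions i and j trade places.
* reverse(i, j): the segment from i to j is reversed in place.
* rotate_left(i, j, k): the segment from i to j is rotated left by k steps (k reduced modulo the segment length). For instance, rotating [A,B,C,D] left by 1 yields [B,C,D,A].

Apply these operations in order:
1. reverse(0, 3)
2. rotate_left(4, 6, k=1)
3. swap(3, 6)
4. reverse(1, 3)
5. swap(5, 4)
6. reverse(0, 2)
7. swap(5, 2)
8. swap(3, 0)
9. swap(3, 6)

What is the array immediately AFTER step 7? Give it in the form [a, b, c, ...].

Answer: [D, G, E, A, C, F, B]

Derivation:
After 1 (reverse(0, 3)): [F, A, D, B, G, E, C]
After 2 (rotate_left(4, 6, k=1)): [F, A, D, B, E, C, G]
After 3 (swap(3, 6)): [F, A, D, G, E, C, B]
After 4 (reverse(1, 3)): [F, G, D, A, E, C, B]
After 5 (swap(5, 4)): [F, G, D, A, C, E, B]
After 6 (reverse(0, 2)): [D, G, F, A, C, E, B]
After 7 (swap(5, 2)): [D, G, E, A, C, F, B]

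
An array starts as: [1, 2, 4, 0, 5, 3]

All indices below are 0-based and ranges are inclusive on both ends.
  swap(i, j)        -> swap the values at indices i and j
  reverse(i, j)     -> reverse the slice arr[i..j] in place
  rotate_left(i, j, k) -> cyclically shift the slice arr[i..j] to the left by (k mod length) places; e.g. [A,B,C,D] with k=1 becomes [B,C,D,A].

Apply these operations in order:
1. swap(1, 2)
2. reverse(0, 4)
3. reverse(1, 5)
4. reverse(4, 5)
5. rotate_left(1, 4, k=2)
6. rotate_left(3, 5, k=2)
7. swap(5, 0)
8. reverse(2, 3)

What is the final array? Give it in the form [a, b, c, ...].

After 1 (swap(1, 2)): [1, 4, 2, 0, 5, 3]
After 2 (reverse(0, 4)): [5, 0, 2, 4, 1, 3]
After 3 (reverse(1, 5)): [5, 3, 1, 4, 2, 0]
After 4 (reverse(4, 5)): [5, 3, 1, 4, 0, 2]
After 5 (rotate_left(1, 4, k=2)): [5, 4, 0, 3, 1, 2]
After 6 (rotate_left(3, 5, k=2)): [5, 4, 0, 2, 3, 1]
After 7 (swap(5, 0)): [1, 4, 0, 2, 3, 5]
After 8 (reverse(2, 3)): [1, 4, 2, 0, 3, 5]

Answer: [1, 4, 2, 0, 3, 5]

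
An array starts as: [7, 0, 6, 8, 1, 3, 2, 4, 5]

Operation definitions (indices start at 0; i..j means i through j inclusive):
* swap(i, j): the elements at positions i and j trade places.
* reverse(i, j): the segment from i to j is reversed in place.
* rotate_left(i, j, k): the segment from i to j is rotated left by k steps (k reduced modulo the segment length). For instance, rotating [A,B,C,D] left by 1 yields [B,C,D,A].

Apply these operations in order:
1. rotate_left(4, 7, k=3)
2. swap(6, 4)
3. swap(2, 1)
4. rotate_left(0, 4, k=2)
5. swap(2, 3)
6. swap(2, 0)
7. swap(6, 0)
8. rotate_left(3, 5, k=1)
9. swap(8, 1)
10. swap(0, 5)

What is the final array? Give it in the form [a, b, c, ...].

After 1 (rotate_left(4, 7, k=3)): [7, 0, 6, 8, 4, 1, 3, 2, 5]
After 2 (swap(6, 4)): [7, 0, 6, 8, 3, 1, 4, 2, 5]
After 3 (swap(2, 1)): [7, 6, 0, 8, 3, 1, 4, 2, 5]
After 4 (rotate_left(0, 4, k=2)): [0, 8, 3, 7, 6, 1, 4, 2, 5]
After 5 (swap(2, 3)): [0, 8, 7, 3, 6, 1, 4, 2, 5]
After 6 (swap(2, 0)): [7, 8, 0, 3, 6, 1, 4, 2, 5]
After 7 (swap(6, 0)): [4, 8, 0, 3, 6, 1, 7, 2, 5]
After 8 (rotate_left(3, 5, k=1)): [4, 8, 0, 6, 1, 3, 7, 2, 5]
After 9 (swap(8, 1)): [4, 5, 0, 6, 1, 3, 7, 2, 8]
After 10 (swap(0, 5)): [3, 5, 0, 6, 1, 4, 7, 2, 8]

Answer: [3, 5, 0, 6, 1, 4, 7, 2, 8]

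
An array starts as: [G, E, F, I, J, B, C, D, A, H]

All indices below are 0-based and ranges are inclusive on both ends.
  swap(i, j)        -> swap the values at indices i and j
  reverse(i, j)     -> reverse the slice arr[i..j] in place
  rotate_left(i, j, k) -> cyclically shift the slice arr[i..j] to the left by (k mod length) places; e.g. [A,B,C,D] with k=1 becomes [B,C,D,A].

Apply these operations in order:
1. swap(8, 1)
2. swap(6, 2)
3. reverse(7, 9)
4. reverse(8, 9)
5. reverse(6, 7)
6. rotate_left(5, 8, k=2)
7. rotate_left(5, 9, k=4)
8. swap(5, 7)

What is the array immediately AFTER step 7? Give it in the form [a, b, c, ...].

After 1 (swap(8, 1)): [G, A, F, I, J, B, C, D, E, H]
After 2 (swap(6, 2)): [G, A, C, I, J, B, F, D, E, H]
After 3 (reverse(7, 9)): [G, A, C, I, J, B, F, H, E, D]
After 4 (reverse(8, 9)): [G, A, C, I, J, B, F, H, D, E]
After 5 (reverse(6, 7)): [G, A, C, I, J, B, H, F, D, E]
After 6 (rotate_left(5, 8, k=2)): [G, A, C, I, J, F, D, B, H, E]
After 7 (rotate_left(5, 9, k=4)): [G, A, C, I, J, E, F, D, B, H]

Answer: [G, A, C, I, J, E, F, D, B, H]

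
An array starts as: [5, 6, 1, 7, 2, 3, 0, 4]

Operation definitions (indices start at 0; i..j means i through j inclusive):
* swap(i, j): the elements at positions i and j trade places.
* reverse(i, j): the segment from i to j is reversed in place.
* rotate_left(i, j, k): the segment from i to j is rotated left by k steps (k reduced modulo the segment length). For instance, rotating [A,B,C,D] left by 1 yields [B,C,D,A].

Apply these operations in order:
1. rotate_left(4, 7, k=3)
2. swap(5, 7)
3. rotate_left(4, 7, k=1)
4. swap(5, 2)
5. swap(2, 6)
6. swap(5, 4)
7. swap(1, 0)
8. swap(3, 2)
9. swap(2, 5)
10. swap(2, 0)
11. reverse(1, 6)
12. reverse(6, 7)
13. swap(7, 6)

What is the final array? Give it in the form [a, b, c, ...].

After 1 (rotate_left(4, 7, k=3)): [5, 6, 1, 7, 4, 2, 3, 0]
After 2 (swap(5, 7)): [5, 6, 1, 7, 4, 0, 3, 2]
After 3 (rotate_left(4, 7, k=1)): [5, 6, 1, 7, 0, 3, 2, 4]
After 4 (swap(5, 2)): [5, 6, 3, 7, 0, 1, 2, 4]
After 5 (swap(2, 6)): [5, 6, 2, 7, 0, 1, 3, 4]
After 6 (swap(5, 4)): [5, 6, 2, 7, 1, 0, 3, 4]
After 7 (swap(1, 0)): [6, 5, 2, 7, 1, 0, 3, 4]
After 8 (swap(3, 2)): [6, 5, 7, 2, 1, 0, 3, 4]
After 9 (swap(2, 5)): [6, 5, 0, 2, 1, 7, 3, 4]
After 10 (swap(2, 0)): [0, 5, 6, 2, 1, 7, 3, 4]
After 11 (reverse(1, 6)): [0, 3, 7, 1, 2, 6, 5, 4]
After 12 (reverse(6, 7)): [0, 3, 7, 1, 2, 6, 4, 5]
After 13 (swap(7, 6)): [0, 3, 7, 1, 2, 6, 5, 4]

Answer: [0, 3, 7, 1, 2, 6, 5, 4]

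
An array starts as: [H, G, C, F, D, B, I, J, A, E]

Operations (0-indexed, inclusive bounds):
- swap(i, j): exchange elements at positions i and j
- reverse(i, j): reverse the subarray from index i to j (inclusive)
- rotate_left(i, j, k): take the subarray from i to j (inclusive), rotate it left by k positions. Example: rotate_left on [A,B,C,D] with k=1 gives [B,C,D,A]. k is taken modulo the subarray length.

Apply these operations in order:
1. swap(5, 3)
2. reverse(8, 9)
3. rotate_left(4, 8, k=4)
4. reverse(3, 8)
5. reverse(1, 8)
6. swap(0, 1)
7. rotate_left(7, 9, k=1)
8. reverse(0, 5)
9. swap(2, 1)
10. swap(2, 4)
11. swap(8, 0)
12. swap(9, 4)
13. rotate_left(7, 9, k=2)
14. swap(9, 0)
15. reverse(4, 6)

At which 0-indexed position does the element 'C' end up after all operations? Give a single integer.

Answer: 6

Derivation:
After 1 (swap(5, 3)): [H, G, C, B, D, F, I, J, A, E]
After 2 (reverse(8, 9)): [H, G, C, B, D, F, I, J, E, A]
After 3 (rotate_left(4, 8, k=4)): [H, G, C, B, E, D, F, I, J, A]
After 4 (reverse(3, 8)): [H, G, C, J, I, F, D, E, B, A]
After 5 (reverse(1, 8)): [H, B, E, D, F, I, J, C, G, A]
After 6 (swap(0, 1)): [B, H, E, D, F, I, J, C, G, A]
After 7 (rotate_left(7, 9, k=1)): [B, H, E, D, F, I, J, G, A, C]
After 8 (reverse(0, 5)): [I, F, D, E, H, B, J, G, A, C]
After 9 (swap(2, 1)): [I, D, F, E, H, B, J, G, A, C]
After 10 (swap(2, 4)): [I, D, H, E, F, B, J, G, A, C]
After 11 (swap(8, 0)): [A, D, H, E, F, B, J, G, I, C]
After 12 (swap(9, 4)): [A, D, H, E, C, B, J, G, I, F]
After 13 (rotate_left(7, 9, k=2)): [A, D, H, E, C, B, J, F, G, I]
After 14 (swap(9, 0)): [I, D, H, E, C, B, J, F, G, A]
After 15 (reverse(4, 6)): [I, D, H, E, J, B, C, F, G, A]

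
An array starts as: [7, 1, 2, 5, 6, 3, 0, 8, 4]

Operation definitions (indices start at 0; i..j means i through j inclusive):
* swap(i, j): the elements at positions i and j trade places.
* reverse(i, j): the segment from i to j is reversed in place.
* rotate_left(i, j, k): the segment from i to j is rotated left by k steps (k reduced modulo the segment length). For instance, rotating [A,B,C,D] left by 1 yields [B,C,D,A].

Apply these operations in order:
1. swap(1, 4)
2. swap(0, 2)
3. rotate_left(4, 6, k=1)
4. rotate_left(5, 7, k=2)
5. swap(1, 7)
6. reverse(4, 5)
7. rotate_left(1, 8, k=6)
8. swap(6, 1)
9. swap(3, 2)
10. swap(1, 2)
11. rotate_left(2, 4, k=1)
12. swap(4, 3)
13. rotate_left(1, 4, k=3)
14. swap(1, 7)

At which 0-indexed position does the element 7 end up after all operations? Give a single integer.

After 1 (swap(1, 4)): [7, 6, 2, 5, 1, 3, 0, 8, 4]
After 2 (swap(0, 2)): [2, 6, 7, 5, 1, 3, 0, 8, 4]
After 3 (rotate_left(4, 6, k=1)): [2, 6, 7, 5, 3, 0, 1, 8, 4]
After 4 (rotate_left(5, 7, k=2)): [2, 6, 7, 5, 3, 8, 0, 1, 4]
After 5 (swap(1, 7)): [2, 1, 7, 5, 3, 8, 0, 6, 4]
After 6 (reverse(4, 5)): [2, 1, 7, 5, 8, 3, 0, 6, 4]
After 7 (rotate_left(1, 8, k=6)): [2, 6, 4, 1, 7, 5, 8, 3, 0]
After 8 (swap(6, 1)): [2, 8, 4, 1, 7, 5, 6, 3, 0]
After 9 (swap(3, 2)): [2, 8, 1, 4, 7, 5, 6, 3, 0]
After 10 (swap(1, 2)): [2, 1, 8, 4, 7, 5, 6, 3, 0]
After 11 (rotate_left(2, 4, k=1)): [2, 1, 4, 7, 8, 5, 6, 3, 0]
After 12 (swap(4, 3)): [2, 1, 4, 8, 7, 5, 6, 3, 0]
After 13 (rotate_left(1, 4, k=3)): [2, 7, 1, 4, 8, 5, 6, 3, 0]
After 14 (swap(1, 7)): [2, 3, 1, 4, 8, 5, 6, 7, 0]

Answer: 7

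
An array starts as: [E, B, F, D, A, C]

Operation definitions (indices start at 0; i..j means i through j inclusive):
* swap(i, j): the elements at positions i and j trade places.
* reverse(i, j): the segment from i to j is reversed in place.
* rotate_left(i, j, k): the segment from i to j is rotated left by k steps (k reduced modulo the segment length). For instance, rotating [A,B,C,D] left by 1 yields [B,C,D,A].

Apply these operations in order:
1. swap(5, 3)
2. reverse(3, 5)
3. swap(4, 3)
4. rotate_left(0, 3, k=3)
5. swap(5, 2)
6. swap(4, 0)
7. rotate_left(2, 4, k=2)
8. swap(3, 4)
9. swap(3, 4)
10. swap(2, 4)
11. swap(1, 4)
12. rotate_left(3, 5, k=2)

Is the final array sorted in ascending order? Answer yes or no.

After 1 (swap(5, 3)): [E, B, F, C, A, D]
After 2 (reverse(3, 5)): [E, B, F, D, A, C]
After 3 (swap(4, 3)): [E, B, F, A, D, C]
After 4 (rotate_left(0, 3, k=3)): [A, E, B, F, D, C]
After 5 (swap(5, 2)): [A, E, C, F, D, B]
After 6 (swap(4, 0)): [D, E, C, F, A, B]
After 7 (rotate_left(2, 4, k=2)): [D, E, A, C, F, B]
After 8 (swap(3, 4)): [D, E, A, F, C, B]
After 9 (swap(3, 4)): [D, E, A, C, F, B]
After 10 (swap(2, 4)): [D, E, F, C, A, B]
After 11 (swap(1, 4)): [D, A, F, C, E, B]
After 12 (rotate_left(3, 5, k=2)): [D, A, F, B, C, E]

Answer: no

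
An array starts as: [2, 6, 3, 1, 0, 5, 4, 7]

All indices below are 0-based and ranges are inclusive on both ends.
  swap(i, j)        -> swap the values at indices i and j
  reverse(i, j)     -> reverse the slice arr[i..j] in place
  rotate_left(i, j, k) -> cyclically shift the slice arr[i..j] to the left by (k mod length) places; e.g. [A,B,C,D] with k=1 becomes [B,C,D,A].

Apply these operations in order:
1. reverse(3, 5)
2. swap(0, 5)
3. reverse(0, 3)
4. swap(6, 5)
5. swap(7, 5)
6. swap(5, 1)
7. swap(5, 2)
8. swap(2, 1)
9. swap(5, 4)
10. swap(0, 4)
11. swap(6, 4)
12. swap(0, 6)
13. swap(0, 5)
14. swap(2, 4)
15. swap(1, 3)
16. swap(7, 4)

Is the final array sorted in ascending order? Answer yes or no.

After 1 (reverse(3, 5)): [2, 6, 3, 5, 0, 1, 4, 7]
After 2 (swap(0, 5)): [1, 6, 3, 5, 0, 2, 4, 7]
After 3 (reverse(0, 3)): [5, 3, 6, 1, 0, 2, 4, 7]
After 4 (swap(6, 5)): [5, 3, 6, 1, 0, 4, 2, 7]
After 5 (swap(7, 5)): [5, 3, 6, 1, 0, 7, 2, 4]
After 6 (swap(5, 1)): [5, 7, 6, 1, 0, 3, 2, 4]
After 7 (swap(5, 2)): [5, 7, 3, 1, 0, 6, 2, 4]
After 8 (swap(2, 1)): [5, 3, 7, 1, 0, 6, 2, 4]
After 9 (swap(5, 4)): [5, 3, 7, 1, 6, 0, 2, 4]
After 10 (swap(0, 4)): [6, 3, 7, 1, 5, 0, 2, 4]
After 11 (swap(6, 4)): [6, 3, 7, 1, 2, 0, 5, 4]
After 12 (swap(0, 6)): [5, 3, 7, 1, 2, 0, 6, 4]
After 13 (swap(0, 5)): [0, 3, 7, 1, 2, 5, 6, 4]
After 14 (swap(2, 4)): [0, 3, 2, 1, 7, 5, 6, 4]
After 15 (swap(1, 3)): [0, 1, 2, 3, 7, 5, 6, 4]
After 16 (swap(7, 4)): [0, 1, 2, 3, 4, 5, 6, 7]

Answer: yes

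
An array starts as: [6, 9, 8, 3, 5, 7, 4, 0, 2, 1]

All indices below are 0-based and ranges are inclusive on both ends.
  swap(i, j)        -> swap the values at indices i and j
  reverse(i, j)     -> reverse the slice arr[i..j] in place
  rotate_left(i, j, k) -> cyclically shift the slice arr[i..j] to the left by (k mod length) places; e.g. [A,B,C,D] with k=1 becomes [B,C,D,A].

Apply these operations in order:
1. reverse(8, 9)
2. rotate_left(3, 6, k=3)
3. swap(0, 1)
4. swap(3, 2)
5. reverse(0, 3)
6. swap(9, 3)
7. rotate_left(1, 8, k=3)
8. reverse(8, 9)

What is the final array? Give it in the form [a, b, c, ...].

After 1 (reverse(8, 9)): [6, 9, 8, 3, 5, 7, 4, 0, 1, 2]
After 2 (rotate_left(3, 6, k=3)): [6, 9, 8, 4, 3, 5, 7, 0, 1, 2]
After 3 (swap(0, 1)): [9, 6, 8, 4, 3, 5, 7, 0, 1, 2]
After 4 (swap(3, 2)): [9, 6, 4, 8, 3, 5, 7, 0, 1, 2]
After 5 (reverse(0, 3)): [8, 4, 6, 9, 3, 5, 7, 0, 1, 2]
After 6 (swap(9, 3)): [8, 4, 6, 2, 3, 5, 7, 0, 1, 9]
After 7 (rotate_left(1, 8, k=3)): [8, 3, 5, 7, 0, 1, 4, 6, 2, 9]
After 8 (reverse(8, 9)): [8, 3, 5, 7, 0, 1, 4, 6, 9, 2]

Answer: [8, 3, 5, 7, 0, 1, 4, 6, 9, 2]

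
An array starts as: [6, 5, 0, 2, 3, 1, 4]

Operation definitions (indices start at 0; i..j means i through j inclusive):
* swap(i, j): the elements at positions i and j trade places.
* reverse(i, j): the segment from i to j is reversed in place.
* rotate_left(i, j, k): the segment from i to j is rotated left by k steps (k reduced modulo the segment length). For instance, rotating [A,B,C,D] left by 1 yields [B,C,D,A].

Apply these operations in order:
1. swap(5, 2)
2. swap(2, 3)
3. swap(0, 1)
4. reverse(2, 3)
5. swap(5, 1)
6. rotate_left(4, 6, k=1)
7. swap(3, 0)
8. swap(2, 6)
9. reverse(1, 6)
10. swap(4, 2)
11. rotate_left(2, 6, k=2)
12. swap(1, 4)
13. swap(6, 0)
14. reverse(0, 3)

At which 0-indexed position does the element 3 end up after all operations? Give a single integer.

After 1 (swap(5, 2)): [6, 5, 1, 2, 3, 0, 4]
After 2 (swap(2, 3)): [6, 5, 2, 1, 3, 0, 4]
After 3 (swap(0, 1)): [5, 6, 2, 1, 3, 0, 4]
After 4 (reverse(2, 3)): [5, 6, 1, 2, 3, 0, 4]
After 5 (swap(5, 1)): [5, 0, 1, 2, 3, 6, 4]
After 6 (rotate_left(4, 6, k=1)): [5, 0, 1, 2, 6, 4, 3]
After 7 (swap(3, 0)): [2, 0, 1, 5, 6, 4, 3]
After 8 (swap(2, 6)): [2, 0, 3, 5, 6, 4, 1]
After 9 (reverse(1, 6)): [2, 1, 4, 6, 5, 3, 0]
After 10 (swap(4, 2)): [2, 1, 5, 6, 4, 3, 0]
After 11 (rotate_left(2, 6, k=2)): [2, 1, 4, 3, 0, 5, 6]
After 12 (swap(1, 4)): [2, 0, 4, 3, 1, 5, 6]
After 13 (swap(6, 0)): [6, 0, 4, 3, 1, 5, 2]
After 14 (reverse(0, 3)): [3, 4, 0, 6, 1, 5, 2]

Answer: 0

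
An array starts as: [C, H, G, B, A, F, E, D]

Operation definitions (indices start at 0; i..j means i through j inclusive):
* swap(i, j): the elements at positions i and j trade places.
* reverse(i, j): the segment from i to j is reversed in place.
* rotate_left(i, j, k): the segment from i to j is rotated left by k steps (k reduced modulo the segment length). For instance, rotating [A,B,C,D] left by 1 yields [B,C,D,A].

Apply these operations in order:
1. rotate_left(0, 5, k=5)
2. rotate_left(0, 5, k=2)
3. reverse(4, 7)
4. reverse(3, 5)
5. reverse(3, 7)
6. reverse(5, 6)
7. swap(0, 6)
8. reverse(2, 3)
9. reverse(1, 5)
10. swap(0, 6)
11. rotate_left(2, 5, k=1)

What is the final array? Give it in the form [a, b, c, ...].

After 1 (rotate_left(0, 5, k=5)): [F, C, H, G, B, A, E, D]
After 2 (rotate_left(0, 5, k=2)): [H, G, B, A, F, C, E, D]
After 3 (reverse(4, 7)): [H, G, B, A, D, E, C, F]
After 4 (reverse(3, 5)): [H, G, B, E, D, A, C, F]
After 5 (reverse(3, 7)): [H, G, B, F, C, A, D, E]
After 6 (reverse(5, 6)): [H, G, B, F, C, D, A, E]
After 7 (swap(0, 6)): [A, G, B, F, C, D, H, E]
After 8 (reverse(2, 3)): [A, G, F, B, C, D, H, E]
After 9 (reverse(1, 5)): [A, D, C, B, F, G, H, E]
After 10 (swap(0, 6)): [H, D, C, B, F, G, A, E]
After 11 (rotate_left(2, 5, k=1)): [H, D, B, F, G, C, A, E]

Answer: [H, D, B, F, G, C, A, E]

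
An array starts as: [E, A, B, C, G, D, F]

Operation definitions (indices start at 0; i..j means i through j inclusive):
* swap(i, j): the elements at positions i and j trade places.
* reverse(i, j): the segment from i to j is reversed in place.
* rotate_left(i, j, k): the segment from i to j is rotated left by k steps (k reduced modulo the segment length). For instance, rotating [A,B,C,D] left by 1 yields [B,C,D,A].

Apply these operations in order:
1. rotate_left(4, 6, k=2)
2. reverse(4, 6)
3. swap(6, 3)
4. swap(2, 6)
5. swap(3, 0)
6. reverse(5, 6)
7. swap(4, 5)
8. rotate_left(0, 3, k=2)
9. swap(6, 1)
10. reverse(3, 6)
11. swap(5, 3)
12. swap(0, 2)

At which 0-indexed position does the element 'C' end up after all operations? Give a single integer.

Answer: 2

Derivation:
After 1 (rotate_left(4, 6, k=2)): [E, A, B, C, F, G, D]
After 2 (reverse(4, 6)): [E, A, B, C, D, G, F]
After 3 (swap(6, 3)): [E, A, B, F, D, G, C]
After 4 (swap(2, 6)): [E, A, C, F, D, G, B]
After 5 (swap(3, 0)): [F, A, C, E, D, G, B]
After 6 (reverse(5, 6)): [F, A, C, E, D, B, G]
After 7 (swap(4, 5)): [F, A, C, E, B, D, G]
After 8 (rotate_left(0, 3, k=2)): [C, E, F, A, B, D, G]
After 9 (swap(6, 1)): [C, G, F, A, B, D, E]
After 10 (reverse(3, 6)): [C, G, F, E, D, B, A]
After 11 (swap(5, 3)): [C, G, F, B, D, E, A]
After 12 (swap(0, 2)): [F, G, C, B, D, E, A]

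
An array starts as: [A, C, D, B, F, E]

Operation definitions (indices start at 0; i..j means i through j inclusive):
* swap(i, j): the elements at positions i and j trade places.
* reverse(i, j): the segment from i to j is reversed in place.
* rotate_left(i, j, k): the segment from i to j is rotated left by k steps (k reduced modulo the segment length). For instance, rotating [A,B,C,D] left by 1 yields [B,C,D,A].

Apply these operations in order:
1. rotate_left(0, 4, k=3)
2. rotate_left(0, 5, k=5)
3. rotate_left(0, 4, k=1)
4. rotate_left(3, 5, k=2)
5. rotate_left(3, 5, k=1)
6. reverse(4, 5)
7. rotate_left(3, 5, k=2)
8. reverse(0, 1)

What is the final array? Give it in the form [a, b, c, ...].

Answer: [F, B, A, E, C, D]

Derivation:
After 1 (rotate_left(0, 4, k=3)): [B, F, A, C, D, E]
After 2 (rotate_left(0, 5, k=5)): [E, B, F, A, C, D]
After 3 (rotate_left(0, 4, k=1)): [B, F, A, C, E, D]
After 4 (rotate_left(3, 5, k=2)): [B, F, A, D, C, E]
After 5 (rotate_left(3, 5, k=1)): [B, F, A, C, E, D]
After 6 (reverse(4, 5)): [B, F, A, C, D, E]
After 7 (rotate_left(3, 5, k=2)): [B, F, A, E, C, D]
After 8 (reverse(0, 1)): [F, B, A, E, C, D]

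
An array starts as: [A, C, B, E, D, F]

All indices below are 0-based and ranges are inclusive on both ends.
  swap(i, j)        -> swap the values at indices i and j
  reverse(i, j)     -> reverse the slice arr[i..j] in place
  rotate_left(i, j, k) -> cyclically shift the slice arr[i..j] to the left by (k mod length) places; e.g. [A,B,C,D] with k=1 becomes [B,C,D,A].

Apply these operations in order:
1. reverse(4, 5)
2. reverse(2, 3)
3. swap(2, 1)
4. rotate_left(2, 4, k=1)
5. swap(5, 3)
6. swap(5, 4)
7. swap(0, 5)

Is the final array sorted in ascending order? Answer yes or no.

Answer: no

Derivation:
After 1 (reverse(4, 5)): [A, C, B, E, F, D]
After 2 (reverse(2, 3)): [A, C, E, B, F, D]
After 3 (swap(2, 1)): [A, E, C, B, F, D]
After 4 (rotate_left(2, 4, k=1)): [A, E, B, F, C, D]
After 5 (swap(5, 3)): [A, E, B, D, C, F]
After 6 (swap(5, 4)): [A, E, B, D, F, C]
After 7 (swap(0, 5)): [C, E, B, D, F, A]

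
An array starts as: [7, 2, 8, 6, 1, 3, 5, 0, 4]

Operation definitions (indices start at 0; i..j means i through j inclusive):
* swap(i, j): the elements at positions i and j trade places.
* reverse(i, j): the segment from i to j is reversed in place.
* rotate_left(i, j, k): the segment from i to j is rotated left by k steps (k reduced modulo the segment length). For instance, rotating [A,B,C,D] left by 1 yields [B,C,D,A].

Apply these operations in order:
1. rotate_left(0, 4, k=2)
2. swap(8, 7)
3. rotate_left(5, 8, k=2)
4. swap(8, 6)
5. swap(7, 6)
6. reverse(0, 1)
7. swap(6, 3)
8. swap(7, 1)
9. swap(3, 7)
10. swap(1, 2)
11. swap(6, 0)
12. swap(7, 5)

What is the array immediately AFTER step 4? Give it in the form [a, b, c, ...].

Answer: [8, 6, 1, 7, 2, 4, 5, 3, 0]

Derivation:
After 1 (rotate_left(0, 4, k=2)): [8, 6, 1, 7, 2, 3, 5, 0, 4]
After 2 (swap(8, 7)): [8, 6, 1, 7, 2, 3, 5, 4, 0]
After 3 (rotate_left(5, 8, k=2)): [8, 6, 1, 7, 2, 4, 0, 3, 5]
After 4 (swap(8, 6)): [8, 6, 1, 7, 2, 4, 5, 3, 0]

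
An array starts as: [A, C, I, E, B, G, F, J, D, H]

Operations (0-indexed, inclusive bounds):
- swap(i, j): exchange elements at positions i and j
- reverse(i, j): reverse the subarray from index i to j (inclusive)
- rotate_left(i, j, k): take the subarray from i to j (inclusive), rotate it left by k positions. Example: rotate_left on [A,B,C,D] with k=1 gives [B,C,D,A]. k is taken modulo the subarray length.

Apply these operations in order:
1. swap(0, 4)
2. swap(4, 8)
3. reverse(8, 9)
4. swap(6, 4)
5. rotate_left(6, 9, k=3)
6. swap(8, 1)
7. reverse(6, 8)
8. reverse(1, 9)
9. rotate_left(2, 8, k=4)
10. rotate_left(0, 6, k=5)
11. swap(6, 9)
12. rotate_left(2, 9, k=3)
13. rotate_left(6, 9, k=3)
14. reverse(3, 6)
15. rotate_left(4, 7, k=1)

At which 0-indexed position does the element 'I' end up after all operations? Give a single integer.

Answer: 6

Derivation:
After 1 (swap(0, 4)): [B, C, I, E, A, G, F, J, D, H]
After 2 (swap(4, 8)): [B, C, I, E, D, G, F, J, A, H]
After 3 (reverse(8, 9)): [B, C, I, E, D, G, F, J, H, A]
After 4 (swap(6, 4)): [B, C, I, E, F, G, D, J, H, A]
After 5 (rotate_left(6, 9, k=3)): [B, C, I, E, F, G, A, D, J, H]
After 6 (swap(8, 1)): [B, J, I, E, F, G, A, D, C, H]
After 7 (reverse(6, 8)): [B, J, I, E, F, G, C, D, A, H]
After 8 (reverse(1, 9)): [B, H, A, D, C, G, F, E, I, J]
After 9 (rotate_left(2, 8, k=4)): [B, H, F, E, I, A, D, C, G, J]
After 10 (rotate_left(0, 6, k=5)): [A, D, B, H, F, E, I, C, G, J]
After 11 (swap(6, 9)): [A, D, B, H, F, E, J, C, G, I]
After 12 (rotate_left(2, 9, k=3)): [A, D, E, J, C, G, I, B, H, F]
After 13 (rotate_left(6, 9, k=3)): [A, D, E, J, C, G, F, I, B, H]
After 14 (reverse(3, 6)): [A, D, E, F, G, C, J, I, B, H]
After 15 (rotate_left(4, 7, k=1)): [A, D, E, F, C, J, I, G, B, H]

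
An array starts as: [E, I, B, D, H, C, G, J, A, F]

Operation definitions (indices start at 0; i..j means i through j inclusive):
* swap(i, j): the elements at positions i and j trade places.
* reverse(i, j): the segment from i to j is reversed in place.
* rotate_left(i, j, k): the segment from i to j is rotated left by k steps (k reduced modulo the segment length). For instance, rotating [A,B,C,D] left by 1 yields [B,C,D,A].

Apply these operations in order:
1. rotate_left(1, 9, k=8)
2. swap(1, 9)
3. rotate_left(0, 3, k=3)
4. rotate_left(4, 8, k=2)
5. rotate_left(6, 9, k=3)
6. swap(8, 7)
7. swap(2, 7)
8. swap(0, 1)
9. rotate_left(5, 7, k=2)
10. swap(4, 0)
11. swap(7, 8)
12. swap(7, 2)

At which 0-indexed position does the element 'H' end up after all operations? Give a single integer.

Answer: 9

Derivation:
After 1 (rotate_left(1, 9, k=8)): [E, F, I, B, D, H, C, G, J, A]
After 2 (swap(1, 9)): [E, A, I, B, D, H, C, G, J, F]
After 3 (rotate_left(0, 3, k=3)): [B, E, A, I, D, H, C, G, J, F]
After 4 (rotate_left(4, 8, k=2)): [B, E, A, I, C, G, J, D, H, F]
After 5 (rotate_left(6, 9, k=3)): [B, E, A, I, C, G, F, J, D, H]
After 6 (swap(8, 7)): [B, E, A, I, C, G, F, D, J, H]
After 7 (swap(2, 7)): [B, E, D, I, C, G, F, A, J, H]
After 8 (swap(0, 1)): [E, B, D, I, C, G, F, A, J, H]
After 9 (rotate_left(5, 7, k=2)): [E, B, D, I, C, A, G, F, J, H]
After 10 (swap(4, 0)): [C, B, D, I, E, A, G, F, J, H]
After 11 (swap(7, 8)): [C, B, D, I, E, A, G, J, F, H]
After 12 (swap(7, 2)): [C, B, J, I, E, A, G, D, F, H]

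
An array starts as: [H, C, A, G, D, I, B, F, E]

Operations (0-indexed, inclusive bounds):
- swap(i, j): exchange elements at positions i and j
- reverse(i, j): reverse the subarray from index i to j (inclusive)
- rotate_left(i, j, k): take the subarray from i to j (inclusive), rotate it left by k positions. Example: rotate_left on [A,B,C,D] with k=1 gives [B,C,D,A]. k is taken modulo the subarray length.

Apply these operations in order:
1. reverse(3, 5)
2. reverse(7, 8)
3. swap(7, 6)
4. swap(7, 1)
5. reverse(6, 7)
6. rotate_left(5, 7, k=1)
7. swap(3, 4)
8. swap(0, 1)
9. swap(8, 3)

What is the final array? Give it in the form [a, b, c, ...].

Answer: [B, H, A, F, I, C, E, G, D]

Derivation:
After 1 (reverse(3, 5)): [H, C, A, I, D, G, B, F, E]
After 2 (reverse(7, 8)): [H, C, A, I, D, G, B, E, F]
After 3 (swap(7, 6)): [H, C, A, I, D, G, E, B, F]
After 4 (swap(7, 1)): [H, B, A, I, D, G, E, C, F]
After 5 (reverse(6, 7)): [H, B, A, I, D, G, C, E, F]
After 6 (rotate_left(5, 7, k=1)): [H, B, A, I, D, C, E, G, F]
After 7 (swap(3, 4)): [H, B, A, D, I, C, E, G, F]
After 8 (swap(0, 1)): [B, H, A, D, I, C, E, G, F]
After 9 (swap(8, 3)): [B, H, A, F, I, C, E, G, D]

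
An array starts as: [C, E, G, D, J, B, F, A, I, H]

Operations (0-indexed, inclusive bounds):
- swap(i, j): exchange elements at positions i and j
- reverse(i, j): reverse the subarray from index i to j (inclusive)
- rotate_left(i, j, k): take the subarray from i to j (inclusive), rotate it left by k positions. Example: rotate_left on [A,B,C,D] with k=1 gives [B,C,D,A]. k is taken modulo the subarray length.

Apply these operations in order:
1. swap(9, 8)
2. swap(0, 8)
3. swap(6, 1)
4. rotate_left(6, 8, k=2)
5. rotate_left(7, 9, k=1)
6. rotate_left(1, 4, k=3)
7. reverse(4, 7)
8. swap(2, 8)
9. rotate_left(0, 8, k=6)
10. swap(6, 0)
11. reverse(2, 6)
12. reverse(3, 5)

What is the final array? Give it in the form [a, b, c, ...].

After 1 (swap(9, 8)): [C, E, G, D, J, B, F, A, H, I]
After 2 (swap(0, 8)): [H, E, G, D, J, B, F, A, C, I]
After 3 (swap(6, 1)): [H, F, G, D, J, B, E, A, C, I]
After 4 (rotate_left(6, 8, k=2)): [H, F, G, D, J, B, C, E, A, I]
After 5 (rotate_left(7, 9, k=1)): [H, F, G, D, J, B, C, A, I, E]
After 6 (rotate_left(1, 4, k=3)): [H, J, F, G, D, B, C, A, I, E]
After 7 (reverse(4, 7)): [H, J, F, G, A, C, B, D, I, E]
After 8 (swap(2, 8)): [H, J, I, G, A, C, B, D, F, E]
After 9 (rotate_left(0, 8, k=6)): [B, D, F, H, J, I, G, A, C, E]
After 10 (swap(6, 0)): [G, D, F, H, J, I, B, A, C, E]
After 11 (reverse(2, 6)): [G, D, B, I, J, H, F, A, C, E]
After 12 (reverse(3, 5)): [G, D, B, H, J, I, F, A, C, E]

Answer: [G, D, B, H, J, I, F, A, C, E]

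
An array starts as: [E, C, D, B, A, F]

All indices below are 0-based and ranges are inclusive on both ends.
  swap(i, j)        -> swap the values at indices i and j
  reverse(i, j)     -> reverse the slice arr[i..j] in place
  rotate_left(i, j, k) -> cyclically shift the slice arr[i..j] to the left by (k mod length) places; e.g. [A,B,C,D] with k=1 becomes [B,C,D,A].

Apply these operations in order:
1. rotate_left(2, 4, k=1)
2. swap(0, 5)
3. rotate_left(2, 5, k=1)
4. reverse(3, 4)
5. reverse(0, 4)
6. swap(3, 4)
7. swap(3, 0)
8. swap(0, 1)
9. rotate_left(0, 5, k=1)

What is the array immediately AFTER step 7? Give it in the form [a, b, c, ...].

Answer: [F, E, A, D, C, B]

Derivation:
After 1 (rotate_left(2, 4, k=1)): [E, C, B, A, D, F]
After 2 (swap(0, 5)): [F, C, B, A, D, E]
After 3 (rotate_left(2, 5, k=1)): [F, C, A, D, E, B]
After 4 (reverse(3, 4)): [F, C, A, E, D, B]
After 5 (reverse(0, 4)): [D, E, A, C, F, B]
After 6 (swap(3, 4)): [D, E, A, F, C, B]
After 7 (swap(3, 0)): [F, E, A, D, C, B]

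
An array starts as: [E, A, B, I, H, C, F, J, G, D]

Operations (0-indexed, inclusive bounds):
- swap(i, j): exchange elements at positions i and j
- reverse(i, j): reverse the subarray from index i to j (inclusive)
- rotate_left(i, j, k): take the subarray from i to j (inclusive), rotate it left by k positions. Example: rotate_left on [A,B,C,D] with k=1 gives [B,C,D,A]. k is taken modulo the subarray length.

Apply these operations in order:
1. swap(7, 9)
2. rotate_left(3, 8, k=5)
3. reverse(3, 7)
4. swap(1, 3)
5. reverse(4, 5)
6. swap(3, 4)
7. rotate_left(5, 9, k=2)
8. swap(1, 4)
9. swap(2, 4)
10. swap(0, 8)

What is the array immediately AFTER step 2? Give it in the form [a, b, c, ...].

After 1 (swap(7, 9)): [E, A, B, I, H, C, F, D, G, J]
After 2 (rotate_left(3, 8, k=5)): [E, A, B, G, I, H, C, F, D, J]

Answer: [E, A, B, G, I, H, C, F, D, J]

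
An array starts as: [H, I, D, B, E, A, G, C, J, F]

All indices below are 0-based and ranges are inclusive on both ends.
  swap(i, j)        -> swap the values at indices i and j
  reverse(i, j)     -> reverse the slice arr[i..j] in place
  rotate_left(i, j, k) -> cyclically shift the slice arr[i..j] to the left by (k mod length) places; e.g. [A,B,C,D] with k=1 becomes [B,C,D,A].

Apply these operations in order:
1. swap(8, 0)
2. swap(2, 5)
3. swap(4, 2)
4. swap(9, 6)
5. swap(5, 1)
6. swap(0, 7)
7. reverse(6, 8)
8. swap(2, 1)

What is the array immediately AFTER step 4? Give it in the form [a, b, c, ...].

Answer: [J, I, E, B, A, D, F, C, H, G]

Derivation:
After 1 (swap(8, 0)): [J, I, D, B, E, A, G, C, H, F]
After 2 (swap(2, 5)): [J, I, A, B, E, D, G, C, H, F]
After 3 (swap(4, 2)): [J, I, E, B, A, D, G, C, H, F]
After 4 (swap(9, 6)): [J, I, E, B, A, D, F, C, H, G]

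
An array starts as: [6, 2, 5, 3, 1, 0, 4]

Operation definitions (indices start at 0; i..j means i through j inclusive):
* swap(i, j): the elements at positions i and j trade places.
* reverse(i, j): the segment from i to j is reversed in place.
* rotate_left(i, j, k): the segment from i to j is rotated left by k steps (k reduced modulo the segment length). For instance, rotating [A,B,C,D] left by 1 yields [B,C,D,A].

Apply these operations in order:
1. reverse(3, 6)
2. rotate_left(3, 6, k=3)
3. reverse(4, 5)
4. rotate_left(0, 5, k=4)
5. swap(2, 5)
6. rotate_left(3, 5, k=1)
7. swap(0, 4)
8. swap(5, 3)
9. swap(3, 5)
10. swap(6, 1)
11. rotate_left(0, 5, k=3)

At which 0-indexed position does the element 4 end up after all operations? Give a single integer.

After 1 (reverse(3, 6)): [6, 2, 5, 4, 0, 1, 3]
After 2 (rotate_left(3, 6, k=3)): [6, 2, 5, 3, 4, 0, 1]
After 3 (reverse(4, 5)): [6, 2, 5, 3, 0, 4, 1]
After 4 (rotate_left(0, 5, k=4)): [0, 4, 6, 2, 5, 3, 1]
After 5 (swap(2, 5)): [0, 4, 3, 2, 5, 6, 1]
After 6 (rotate_left(3, 5, k=1)): [0, 4, 3, 5, 6, 2, 1]
After 7 (swap(0, 4)): [6, 4, 3, 5, 0, 2, 1]
After 8 (swap(5, 3)): [6, 4, 3, 2, 0, 5, 1]
After 9 (swap(3, 5)): [6, 4, 3, 5, 0, 2, 1]
After 10 (swap(6, 1)): [6, 1, 3, 5, 0, 2, 4]
After 11 (rotate_left(0, 5, k=3)): [5, 0, 2, 6, 1, 3, 4]

Answer: 6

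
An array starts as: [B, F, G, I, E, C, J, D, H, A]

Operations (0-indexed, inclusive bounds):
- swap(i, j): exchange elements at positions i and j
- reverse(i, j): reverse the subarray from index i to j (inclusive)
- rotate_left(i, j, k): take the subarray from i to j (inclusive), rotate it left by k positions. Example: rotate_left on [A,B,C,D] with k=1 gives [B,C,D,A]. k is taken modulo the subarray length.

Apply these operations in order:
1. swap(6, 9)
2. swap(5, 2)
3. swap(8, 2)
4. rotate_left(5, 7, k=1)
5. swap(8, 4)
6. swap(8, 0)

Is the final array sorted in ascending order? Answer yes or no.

After 1 (swap(6, 9)): [B, F, G, I, E, C, A, D, H, J]
After 2 (swap(5, 2)): [B, F, C, I, E, G, A, D, H, J]
After 3 (swap(8, 2)): [B, F, H, I, E, G, A, D, C, J]
After 4 (rotate_left(5, 7, k=1)): [B, F, H, I, E, A, D, G, C, J]
After 5 (swap(8, 4)): [B, F, H, I, C, A, D, G, E, J]
After 6 (swap(8, 0)): [E, F, H, I, C, A, D, G, B, J]

Answer: no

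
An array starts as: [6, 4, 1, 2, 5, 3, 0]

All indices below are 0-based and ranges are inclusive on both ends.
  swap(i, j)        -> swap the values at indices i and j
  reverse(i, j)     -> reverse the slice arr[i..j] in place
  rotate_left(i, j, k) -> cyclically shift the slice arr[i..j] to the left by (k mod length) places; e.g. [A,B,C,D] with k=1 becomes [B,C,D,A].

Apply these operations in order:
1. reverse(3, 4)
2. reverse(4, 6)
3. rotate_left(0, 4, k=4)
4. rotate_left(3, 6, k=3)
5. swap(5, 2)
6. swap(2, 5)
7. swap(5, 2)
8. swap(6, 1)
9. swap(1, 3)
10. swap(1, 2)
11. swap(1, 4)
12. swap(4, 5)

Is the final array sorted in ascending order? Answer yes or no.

Answer: yes

Derivation:
After 1 (reverse(3, 4)): [6, 4, 1, 5, 2, 3, 0]
After 2 (reverse(4, 6)): [6, 4, 1, 5, 0, 3, 2]
After 3 (rotate_left(0, 4, k=4)): [0, 6, 4, 1, 5, 3, 2]
After 4 (rotate_left(3, 6, k=3)): [0, 6, 4, 2, 1, 5, 3]
After 5 (swap(5, 2)): [0, 6, 5, 2, 1, 4, 3]
After 6 (swap(2, 5)): [0, 6, 4, 2, 1, 5, 3]
After 7 (swap(5, 2)): [0, 6, 5, 2, 1, 4, 3]
After 8 (swap(6, 1)): [0, 3, 5, 2, 1, 4, 6]
After 9 (swap(1, 3)): [0, 2, 5, 3, 1, 4, 6]
After 10 (swap(1, 2)): [0, 5, 2, 3, 1, 4, 6]
After 11 (swap(1, 4)): [0, 1, 2, 3, 5, 4, 6]
After 12 (swap(4, 5)): [0, 1, 2, 3, 4, 5, 6]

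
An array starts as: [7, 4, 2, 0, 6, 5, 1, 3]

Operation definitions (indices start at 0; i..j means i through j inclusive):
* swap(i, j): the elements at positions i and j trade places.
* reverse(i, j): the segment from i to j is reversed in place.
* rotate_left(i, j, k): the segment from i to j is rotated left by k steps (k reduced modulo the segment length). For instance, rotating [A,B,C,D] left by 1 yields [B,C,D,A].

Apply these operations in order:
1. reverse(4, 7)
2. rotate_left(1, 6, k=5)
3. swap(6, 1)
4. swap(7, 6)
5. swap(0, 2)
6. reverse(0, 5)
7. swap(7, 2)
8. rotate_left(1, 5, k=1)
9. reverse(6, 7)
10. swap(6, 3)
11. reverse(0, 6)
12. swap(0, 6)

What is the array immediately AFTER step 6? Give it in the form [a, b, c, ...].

After 1 (reverse(4, 7)): [7, 4, 2, 0, 3, 1, 5, 6]
After 2 (rotate_left(1, 6, k=5)): [7, 5, 4, 2, 0, 3, 1, 6]
After 3 (swap(6, 1)): [7, 1, 4, 2, 0, 3, 5, 6]
After 4 (swap(7, 6)): [7, 1, 4, 2, 0, 3, 6, 5]
After 5 (swap(0, 2)): [4, 1, 7, 2, 0, 3, 6, 5]
After 6 (reverse(0, 5)): [3, 0, 2, 7, 1, 4, 6, 5]

Answer: [3, 0, 2, 7, 1, 4, 6, 5]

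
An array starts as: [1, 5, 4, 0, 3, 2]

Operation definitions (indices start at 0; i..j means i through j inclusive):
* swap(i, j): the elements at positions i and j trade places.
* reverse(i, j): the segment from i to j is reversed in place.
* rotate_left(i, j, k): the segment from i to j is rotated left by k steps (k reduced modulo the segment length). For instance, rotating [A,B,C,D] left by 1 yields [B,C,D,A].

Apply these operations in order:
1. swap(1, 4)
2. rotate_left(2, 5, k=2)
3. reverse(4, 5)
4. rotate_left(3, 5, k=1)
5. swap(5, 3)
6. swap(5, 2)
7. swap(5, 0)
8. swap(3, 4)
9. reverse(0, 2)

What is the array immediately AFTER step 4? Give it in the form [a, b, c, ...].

After 1 (swap(1, 4)): [1, 3, 4, 0, 5, 2]
After 2 (rotate_left(2, 5, k=2)): [1, 3, 5, 2, 4, 0]
After 3 (reverse(4, 5)): [1, 3, 5, 2, 0, 4]
After 4 (rotate_left(3, 5, k=1)): [1, 3, 5, 0, 4, 2]

Answer: [1, 3, 5, 0, 4, 2]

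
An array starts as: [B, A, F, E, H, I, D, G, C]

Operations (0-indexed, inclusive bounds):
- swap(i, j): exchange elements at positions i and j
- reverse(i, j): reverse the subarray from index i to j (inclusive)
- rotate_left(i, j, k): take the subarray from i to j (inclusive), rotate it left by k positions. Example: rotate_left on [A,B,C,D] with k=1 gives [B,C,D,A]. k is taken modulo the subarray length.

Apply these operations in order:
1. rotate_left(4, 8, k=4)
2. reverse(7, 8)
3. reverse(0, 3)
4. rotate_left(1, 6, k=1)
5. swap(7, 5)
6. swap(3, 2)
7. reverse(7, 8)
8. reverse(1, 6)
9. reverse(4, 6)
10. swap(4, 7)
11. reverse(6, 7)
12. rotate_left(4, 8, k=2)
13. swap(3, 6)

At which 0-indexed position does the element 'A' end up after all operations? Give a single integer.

Answer: 4

Derivation:
After 1 (rotate_left(4, 8, k=4)): [B, A, F, E, C, H, I, D, G]
After 2 (reverse(7, 8)): [B, A, F, E, C, H, I, G, D]
After 3 (reverse(0, 3)): [E, F, A, B, C, H, I, G, D]
After 4 (rotate_left(1, 6, k=1)): [E, A, B, C, H, I, F, G, D]
After 5 (swap(7, 5)): [E, A, B, C, H, G, F, I, D]
After 6 (swap(3, 2)): [E, A, C, B, H, G, F, I, D]
After 7 (reverse(7, 8)): [E, A, C, B, H, G, F, D, I]
After 8 (reverse(1, 6)): [E, F, G, H, B, C, A, D, I]
After 9 (reverse(4, 6)): [E, F, G, H, A, C, B, D, I]
After 10 (swap(4, 7)): [E, F, G, H, D, C, B, A, I]
After 11 (reverse(6, 7)): [E, F, G, H, D, C, A, B, I]
After 12 (rotate_left(4, 8, k=2)): [E, F, G, H, A, B, I, D, C]
After 13 (swap(3, 6)): [E, F, G, I, A, B, H, D, C]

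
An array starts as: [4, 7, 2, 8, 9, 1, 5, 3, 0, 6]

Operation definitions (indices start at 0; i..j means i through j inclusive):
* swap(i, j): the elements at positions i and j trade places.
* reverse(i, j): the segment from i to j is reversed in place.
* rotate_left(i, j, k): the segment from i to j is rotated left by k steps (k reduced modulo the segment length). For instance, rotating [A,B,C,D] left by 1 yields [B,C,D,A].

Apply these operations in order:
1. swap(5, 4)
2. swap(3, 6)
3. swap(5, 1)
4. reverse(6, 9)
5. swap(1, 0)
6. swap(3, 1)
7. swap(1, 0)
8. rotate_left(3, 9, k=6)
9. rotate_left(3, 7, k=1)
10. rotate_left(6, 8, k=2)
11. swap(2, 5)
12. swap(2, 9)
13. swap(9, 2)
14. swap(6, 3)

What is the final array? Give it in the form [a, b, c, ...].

Answer: [5, 9, 7, 0, 1, 2, 4, 6, 8, 3]

Derivation:
After 1 (swap(5, 4)): [4, 7, 2, 8, 1, 9, 5, 3, 0, 6]
After 2 (swap(3, 6)): [4, 7, 2, 5, 1, 9, 8, 3, 0, 6]
After 3 (swap(5, 1)): [4, 9, 2, 5, 1, 7, 8, 3, 0, 6]
After 4 (reverse(6, 9)): [4, 9, 2, 5, 1, 7, 6, 0, 3, 8]
After 5 (swap(1, 0)): [9, 4, 2, 5, 1, 7, 6, 0, 3, 8]
After 6 (swap(3, 1)): [9, 5, 2, 4, 1, 7, 6, 0, 3, 8]
After 7 (swap(1, 0)): [5, 9, 2, 4, 1, 7, 6, 0, 3, 8]
After 8 (rotate_left(3, 9, k=6)): [5, 9, 2, 8, 4, 1, 7, 6, 0, 3]
After 9 (rotate_left(3, 7, k=1)): [5, 9, 2, 4, 1, 7, 6, 8, 0, 3]
After 10 (rotate_left(6, 8, k=2)): [5, 9, 2, 4, 1, 7, 0, 6, 8, 3]
After 11 (swap(2, 5)): [5, 9, 7, 4, 1, 2, 0, 6, 8, 3]
After 12 (swap(2, 9)): [5, 9, 3, 4, 1, 2, 0, 6, 8, 7]
After 13 (swap(9, 2)): [5, 9, 7, 4, 1, 2, 0, 6, 8, 3]
After 14 (swap(6, 3)): [5, 9, 7, 0, 1, 2, 4, 6, 8, 3]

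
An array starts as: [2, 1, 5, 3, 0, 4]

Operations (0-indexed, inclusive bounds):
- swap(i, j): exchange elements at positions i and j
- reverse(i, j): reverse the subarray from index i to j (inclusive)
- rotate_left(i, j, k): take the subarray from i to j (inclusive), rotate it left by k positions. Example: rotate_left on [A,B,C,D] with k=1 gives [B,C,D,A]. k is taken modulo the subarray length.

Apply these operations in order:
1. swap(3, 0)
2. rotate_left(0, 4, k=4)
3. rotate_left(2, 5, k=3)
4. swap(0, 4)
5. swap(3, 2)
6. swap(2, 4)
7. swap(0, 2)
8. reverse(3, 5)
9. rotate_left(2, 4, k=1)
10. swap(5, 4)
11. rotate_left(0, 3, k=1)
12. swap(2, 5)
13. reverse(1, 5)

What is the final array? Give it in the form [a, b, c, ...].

After 1 (swap(3, 0)): [3, 1, 5, 2, 0, 4]
After 2 (rotate_left(0, 4, k=4)): [0, 3, 1, 5, 2, 4]
After 3 (rotate_left(2, 5, k=3)): [0, 3, 4, 1, 5, 2]
After 4 (swap(0, 4)): [5, 3, 4, 1, 0, 2]
After 5 (swap(3, 2)): [5, 3, 1, 4, 0, 2]
After 6 (swap(2, 4)): [5, 3, 0, 4, 1, 2]
After 7 (swap(0, 2)): [0, 3, 5, 4, 1, 2]
After 8 (reverse(3, 5)): [0, 3, 5, 2, 1, 4]
After 9 (rotate_left(2, 4, k=1)): [0, 3, 2, 1, 5, 4]
After 10 (swap(5, 4)): [0, 3, 2, 1, 4, 5]
After 11 (rotate_left(0, 3, k=1)): [3, 2, 1, 0, 4, 5]
After 12 (swap(2, 5)): [3, 2, 5, 0, 4, 1]
After 13 (reverse(1, 5)): [3, 1, 4, 0, 5, 2]

Answer: [3, 1, 4, 0, 5, 2]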